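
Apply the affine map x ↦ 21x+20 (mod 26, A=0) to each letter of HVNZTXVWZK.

H(7): 21·7+20=167≡11 → L
V(21): 21·21+20=461≡19 → T
N(13): 21·13+20=293≡7 → H
Z(25): 21·25+20=545≡25 → Z
T(19): 21·19+20=419≡3 → D
X(23): 21·23+20=503≡9 → J
V(21): 21·21+20=461≡19 → T
W(22): 21·22+20=482≡14 → O
Z(25): 21·25+20=545≡25 → Z
K(10): 21·10+20=230≡22 → W

LTHZDJTOZW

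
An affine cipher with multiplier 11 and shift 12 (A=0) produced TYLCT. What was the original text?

The inverse of 11 mod 26 is 19, since 11·19=209≡1. Apply D(y)=19·(y−12) mod 26:
T(19): 19·(19−12)=133≡3 → D
Y(24): 19·(24−12)=228≡20 → U
L(11): 19·(11−12)=-19≡7 → H
C(2): 19·(2−12)=-190≡18 → S
T(19): 19·(19−12)=133≡3 → D

DUHSD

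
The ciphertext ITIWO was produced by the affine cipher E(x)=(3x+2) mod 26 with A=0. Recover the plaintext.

The inverse of 3 mod 26 is 9, since 3·9=27≡1. Apply D(y)=9·(y−2) mod 26:
I(8): 9·(8−2)=54≡2 → C
T(19): 9·(19−2)=153≡23 → X
I(8): 9·(8−2)=54≡2 → C
W(22): 9·(22−2)=180≡24 → Y
O(14): 9·(14−2)=108≡4 → E

CXCYE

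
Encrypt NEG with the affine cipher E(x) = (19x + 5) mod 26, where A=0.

N(13): 19·13+5=252≡18 → S
E(4): 19·4+5=81≡3 → D
G(6): 19·6+5=119≡15 → P

SDP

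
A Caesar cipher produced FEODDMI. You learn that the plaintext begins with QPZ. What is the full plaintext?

QPZOOXT

From the crib: F(5)−Q(16)=-11≡15, so the shift is 15.
Subtract 15 from each ciphertext letter:
F(5): 5−15=-10≡16 → Q
E(4): 4−15=-11≡15 → P
O(14): 14−15=-1≡25 → Z
D(3): 3−15=-12≡14 → O
D(3): 3−15=-12≡14 → O
M(12): 12−15=-3≡23 → X
I(8): 8−15=-7≡19 → T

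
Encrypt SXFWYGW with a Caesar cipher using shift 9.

BGOFHPF

S(18): 18+9=27≡1 → B
X(23): 23+9=32≡6 → G
F(5): 5+9=14 → O
W(22): 22+9=31≡5 → F
Y(24): 24+9=33≡7 → H
G(6): 6+9=15 → P
W(22): 22+9=31≡5 → F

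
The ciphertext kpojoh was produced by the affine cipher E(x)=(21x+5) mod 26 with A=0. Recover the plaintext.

The inverse of 21 mod 26 is 5, since 21·5=105≡1. Apply D(y)=5·(y−5) mod 26:
k(10): 5·(10−5)=25 → z
p(15): 5·(15−5)=50≡24 → y
o(14): 5·(14−5)=45≡19 → t
j(9): 5·(9−5)=20 → u
o(14): 5·(14−5)=45≡19 → t
h(7): 5·(7−5)=10 → k

zytutk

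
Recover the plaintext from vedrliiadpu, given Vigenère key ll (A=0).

ktsgaxxpsej

Repeat the key across the ciphertext: lllllllllll
v(21)−l(11): 10 → k
e(4)−l(11): -7≡19 → t
d(3)−l(11): -8≡18 → s
r(17)−l(11): 6 → g
l(11)−l(11): 0 → a
i(8)−l(11): -3≡23 → x
i(8)−l(11): -3≡23 → x
a(0)−l(11): -11≡15 → p
d(3)−l(11): -8≡18 → s
p(15)−l(11): 4 → e
u(20)−l(11): 9 → j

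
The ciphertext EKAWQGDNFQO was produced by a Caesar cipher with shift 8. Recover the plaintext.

WCSOIYVFXIG

E(4): 4−8=-4≡22 → W
K(10): 10−8=2 → C
A(0): 0−8=-8≡18 → S
W(22): 22−8=14 → O
Q(16): 16−8=8 → I
G(6): 6−8=-2≡24 → Y
D(3): 3−8=-5≡21 → V
N(13): 13−8=5 → F
F(5): 5−8=-3≡23 → X
Q(16): 16−8=8 → I
O(14): 14−8=6 → G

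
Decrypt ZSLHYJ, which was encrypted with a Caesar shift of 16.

Z(25): 25−16=9 → J
S(18): 18−16=2 → C
L(11): 11−16=-5≡21 → V
H(7): 7−16=-9≡17 → R
Y(24): 24−16=8 → I
J(9): 9−16=-7≡19 → T

JCVRIT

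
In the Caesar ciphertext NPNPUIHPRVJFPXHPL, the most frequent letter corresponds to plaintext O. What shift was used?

The most frequent ciphertext letter is P (appears 5 times).
P is position 15; O is position 14.
Shift = 1.

1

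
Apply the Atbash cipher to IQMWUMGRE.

RJNDFNTIV

I(8) → R(17)
Q(16) → J(9)
M(12) → N(13)
W(22) → D(3)
U(20) → F(5)
M(12) → N(13)
G(6) → T(19)
R(17) → I(8)
E(4) → V(21)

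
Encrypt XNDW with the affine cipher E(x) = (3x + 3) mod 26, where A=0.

UQMR

X(23): 3·23+3=72≡20 → U
N(13): 3·13+3=42≡16 → Q
D(3): 3·3+3=12 → M
W(22): 3·22+3=69≡17 → R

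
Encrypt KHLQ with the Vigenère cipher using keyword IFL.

SMWY

Repeat the key across the message: IFLI
K(10)+I(8): 18 → S
H(7)+F(5): 12 → M
L(11)+L(11): 22 → W
Q(16)+I(8): 24 → Y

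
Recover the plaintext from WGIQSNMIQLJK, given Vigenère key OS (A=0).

IOUYEVYQCTVS

Repeat the key across the ciphertext: OSOSOSOSOSOS
W(22)−O(14): 8 → I
G(6)−S(18): -12≡14 → O
I(8)−O(14): -6≡20 → U
Q(16)−S(18): -2≡24 → Y
S(18)−O(14): 4 → E
N(13)−S(18): -5≡21 → V
M(12)−O(14): -2≡24 → Y
I(8)−S(18): -10≡16 → Q
Q(16)−O(14): 2 → C
L(11)−S(18): -7≡19 → T
J(9)−O(14): -5≡21 → V
K(10)−S(18): -8≡18 → S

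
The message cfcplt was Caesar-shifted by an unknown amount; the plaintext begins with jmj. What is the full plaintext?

jmjwsa

From the crib: c(2)−j(9)=-7≡19, so the shift is 19.
Subtract 19 from each ciphertext letter:
c(2): 2−19=-17≡9 → j
f(5): 5−19=-14≡12 → m
c(2): 2−19=-17≡9 → j
p(15): 15−19=-4≡22 → w
l(11): 11−19=-8≡18 → s
t(19): 19−19=0 → a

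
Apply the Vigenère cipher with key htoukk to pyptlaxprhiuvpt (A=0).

wrdnvkeifbsecih

Repeat the key across the message: htoukkhtoukkhto
p(15)+h(7): 22 → w
y(24)+t(19): 43≡17 → r
p(15)+o(14): 29≡3 → d
t(19)+u(20): 39≡13 → n
l(11)+k(10): 21 → v
a(0)+k(10): 10 → k
x(23)+h(7): 30≡4 → e
p(15)+t(19): 34≡8 → i
r(17)+o(14): 31≡5 → f
h(7)+u(20): 27≡1 → b
i(8)+k(10): 18 → s
u(20)+k(10): 30≡4 → e
v(21)+h(7): 28≡2 → c
p(15)+t(19): 34≡8 → i
t(19)+o(14): 33≡7 → h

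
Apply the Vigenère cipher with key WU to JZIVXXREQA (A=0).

FTEPTRNYMU

Repeat the key across the message: WUWUWUWUWU
J(9)+W(22): 31≡5 → F
Z(25)+U(20): 45≡19 → T
I(8)+W(22): 30≡4 → E
V(21)+U(20): 41≡15 → P
X(23)+W(22): 45≡19 → T
X(23)+U(20): 43≡17 → R
R(17)+W(22): 39≡13 → N
E(4)+U(20): 24 → Y
Q(16)+W(22): 38≡12 → M
A(0)+U(20): 20 → U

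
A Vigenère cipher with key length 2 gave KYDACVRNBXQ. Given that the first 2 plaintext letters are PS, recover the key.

Subtract each crib letter from the matching ciphertext letter (mod 26):
K(10)−P(15)=-5≡21 → V
Y(24)−S(18)=6 → G

VG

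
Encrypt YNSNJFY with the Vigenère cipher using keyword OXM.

MKEBGRM

Repeat the key across the message: OXMOXMO
Y(24)+O(14): 38≡12 → M
N(13)+X(23): 36≡10 → K
S(18)+M(12): 30≡4 → E
N(13)+O(14): 27≡1 → B
J(9)+X(23): 32≡6 → G
F(5)+M(12): 17 → R
Y(24)+O(14): 38≡12 → M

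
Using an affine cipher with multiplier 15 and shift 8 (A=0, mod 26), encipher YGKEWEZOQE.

Y(24): 15·24+8=368≡4 → E
G(6): 15·6+8=98≡20 → U
K(10): 15·10+8=158≡2 → C
E(4): 15·4+8=68≡16 → Q
W(22): 15·22+8=338≡0 → A
E(4): 15·4+8=68≡16 → Q
Z(25): 15·25+8=383≡19 → T
O(14): 15·14+8=218≡10 → K
Q(16): 15·16+8=248≡14 → O
E(4): 15·4+8=68≡16 → Q

EUCQAQTKOQ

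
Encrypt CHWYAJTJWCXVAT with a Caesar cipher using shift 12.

OTIKMVFVIOJHMF

C(2): 2+12=14 → O
H(7): 7+12=19 → T
W(22): 22+12=34≡8 → I
Y(24): 24+12=36≡10 → K
A(0): 0+12=12 → M
J(9): 9+12=21 → V
T(19): 19+12=31≡5 → F
J(9): 9+12=21 → V
W(22): 22+12=34≡8 → I
C(2): 2+12=14 → O
X(23): 23+12=35≡9 → J
V(21): 21+12=33≡7 → H
A(0): 0+12=12 → M
T(19): 19+12=31≡5 → F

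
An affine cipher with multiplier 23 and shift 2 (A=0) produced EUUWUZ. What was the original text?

The inverse of 23 mod 26 is 17, since 23·17=391≡1. Apply D(y)=17·(y−2) mod 26:
E(4): 17·(4−2)=34≡8 → I
U(20): 17·(20−2)=306≡20 → U
U(20): 17·(20−2)=306≡20 → U
W(22): 17·(22−2)=340≡2 → C
U(20): 17·(20−2)=306≡20 → U
Z(25): 17·(25−2)=391≡1 → B

IUUCUB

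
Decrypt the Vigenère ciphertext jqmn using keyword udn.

Repeat the key across the ciphertext: udnu
j(9)−u(20): -11≡15 → p
q(16)−d(3): 13 → n
m(12)−n(13): -1≡25 → z
n(13)−u(20): -7≡19 → t

pnzt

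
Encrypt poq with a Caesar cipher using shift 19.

ihj

p(15): 15+19=34≡8 → i
o(14): 14+19=33≡7 → h
q(16): 16+19=35≡9 → j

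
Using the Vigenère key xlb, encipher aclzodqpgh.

xnmwzenahe

Repeat the key across the message: xlbxlbxlbx
a(0)+x(23): 23 → x
c(2)+l(11): 13 → n
l(11)+b(1): 12 → m
z(25)+x(23): 48≡22 → w
o(14)+l(11): 25 → z
d(3)+b(1): 4 → e
q(16)+x(23): 39≡13 → n
p(15)+l(11): 26≡0 → a
g(6)+b(1): 7 → h
h(7)+x(23): 30≡4 → e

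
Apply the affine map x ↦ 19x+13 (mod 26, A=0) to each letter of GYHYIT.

G(6): 19·6+13=127≡23 → X
Y(24): 19·24+13=469≡1 → B
H(7): 19·7+13=146≡16 → Q
Y(24): 19·24+13=469≡1 → B
I(8): 19·8+13=165≡9 → J
T(19): 19·19+13=374≡10 → K

XBQBJK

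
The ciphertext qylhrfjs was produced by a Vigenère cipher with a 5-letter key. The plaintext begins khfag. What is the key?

Subtract each crib letter from the matching ciphertext letter (mod 26):
q(16)−k(10)=6 → g
y(24)−h(7)=17 → r
l(11)−f(5)=6 → g
h(7)−a(0)=7 → h
r(17)−g(6)=11 → l

grghl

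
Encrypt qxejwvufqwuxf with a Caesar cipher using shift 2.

szglyxwhsywzh

q(16): 16+2=18 → s
x(23): 23+2=25 → z
e(4): 4+2=6 → g
j(9): 9+2=11 → l
w(22): 22+2=24 → y
v(21): 21+2=23 → x
u(20): 20+2=22 → w
f(5): 5+2=7 → h
q(16): 16+2=18 → s
w(22): 22+2=24 → y
u(20): 20+2=22 → w
x(23): 23+2=25 → z
f(5): 5+2=7 → h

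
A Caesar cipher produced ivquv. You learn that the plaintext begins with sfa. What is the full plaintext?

From the crib: i(8)−s(18)=-10≡16, so the shift is 16.
Subtract 16 from each ciphertext letter:
i(8): 8−16=-8≡18 → s
v(21): 21−16=5 → f
q(16): 16−16=0 → a
u(20): 20−16=4 → e
v(21): 21−16=5 → f

sfaef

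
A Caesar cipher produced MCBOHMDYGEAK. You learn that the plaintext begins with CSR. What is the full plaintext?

From the crib: M(12)−C(2)=10, so the shift is 10.
Subtract 10 from each ciphertext letter:
M(12): 12−10=2 → C
C(2): 2−10=-8≡18 → S
B(1): 1−10=-9≡17 → R
O(14): 14−10=4 → E
H(7): 7−10=-3≡23 → X
M(12): 12−10=2 → C
D(3): 3−10=-7≡19 → T
Y(24): 24−10=14 → O
G(6): 6−10=-4≡22 → W
E(4): 4−10=-6≡20 → U
A(0): 0−10=-10≡16 → Q
K(10): 10−10=0 → A

CSREXCTOWUQA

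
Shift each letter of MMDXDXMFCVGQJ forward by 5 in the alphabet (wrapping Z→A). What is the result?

M(12): 12+5=17 → R
M(12): 12+5=17 → R
D(3): 3+5=8 → I
X(23): 23+5=28≡2 → C
D(3): 3+5=8 → I
X(23): 23+5=28≡2 → C
M(12): 12+5=17 → R
F(5): 5+5=10 → K
C(2): 2+5=7 → H
V(21): 21+5=26≡0 → A
G(6): 6+5=11 → L
Q(16): 16+5=21 → V
J(9): 9+5=14 → O

RRICICRKHALVO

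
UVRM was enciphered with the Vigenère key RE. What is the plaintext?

DRAI

Repeat the key across the ciphertext: RERE
U(20)−R(17): 3 → D
V(21)−E(4): 17 → R
R(17)−R(17): 0 → A
M(12)−E(4): 8 → I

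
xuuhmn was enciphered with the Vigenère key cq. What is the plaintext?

Repeat the key across the ciphertext: cqcqcq
x(23)−c(2): 21 → v
u(20)−q(16): 4 → e
u(20)−c(2): 18 → s
h(7)−q(16): -9≡17 → r
m(12)−c(2): 10 → k
n(13)−q(16): -3≡23 → x

vesrkx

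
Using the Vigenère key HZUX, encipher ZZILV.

GYCIC

Repeat the key across the message: HZUXH
Z(25)+H(7): 32≡6 → G
Z(25)+Z(25): 50≡24 → Y
I(8)+U(20): 28≡2 → C
L(11)+X(23): 34≡8 → I
V(21)+H(7): 28≡2 → C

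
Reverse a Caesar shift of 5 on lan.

gvi

l(11): 11−5=6 → g
a(0): 0−5=-5≡21 → v
n(13): 13−5=8 → i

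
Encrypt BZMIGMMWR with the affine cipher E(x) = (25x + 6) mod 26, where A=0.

FHUYAUUKP

B(1): 25·1+6=31≡5 → F
Z(25): 25·25+6=631≡7 → H
M(12): 25·12+6=306≡20 → U
I(8): 25·8+6=206≡24 → Y
G(6): 25·6+6=156≡0 → A
M(12): 25·12+6=306≡20 → U
M(12): 25·12+6=306≡20 → U
W(22): 25·22+6=556≡10 → K
R(17): 25·17+6=431≡15 → P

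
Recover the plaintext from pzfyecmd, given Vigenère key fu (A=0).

Repeat the key across the ciphertext: fufufufu
p(15)−f(5): 10 → k
z(25)−u(20): 5 → f
f(5)−f(5): 0 → a
y(24)−u(20): 4 → e
e(4)−f(5): -1≡25 → z
c(2)−u(20): -18≡8 → i
m(12)−f(5): 7 → h
d(3)−u(20): -17≡9 → j

kfaezihj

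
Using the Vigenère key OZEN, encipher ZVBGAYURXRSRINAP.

NUFTOXYELQWEWMEC

Repeat the key across the message: OZENOZENOZENOZEN
Z(25)+O(14): 39≡13 → N
V(21)+Z(25): 46≡20 → U
B(1)+E(4): 5 → F
G(6)+N(13): 19 → T
A(0)+O(14): 14 → O
Y(24)+Z(25): 49≡23 → X
U(20)+E(4): 24 → Y
R(17)+N(13): 30≡4 → E
X(23)+O(14): 37≡11 → L
R(17)+Z(25): 42≡16 → Q
S(18)+E(4): 22 → W
R(17)+N(13): 30≡4 → E
I(8)+O(14): 22 → W
N(13)+Z(25): 38≡12 → M
A(0)+E(4): 4 → E
P(15)+N(13): 28≡2 → C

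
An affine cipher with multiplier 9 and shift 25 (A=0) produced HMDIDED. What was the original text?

YNMBMPM

The inverse of 9 mod 26 is 3, since 9·3=27≡1. Apply D(y)=3·(y−25) mod 26:
H(7): 3·(7−25)=-54≡24 → Y
M(12): 3·(12−25)=-39≡13 → N
D(3): 3·(3−25)=-66≡12 → M
I(8): 3·(8−25)=-51≡1 → B
D(3): 3·(3−25)=-66≡12 → M
E(4): 3·(4−25)=-63≡15 → P
D(3): 3·(3−25)=-66≡12 → M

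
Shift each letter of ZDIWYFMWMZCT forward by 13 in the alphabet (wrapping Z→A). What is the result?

Z(25): 25+13=38≡12 → M
D(3): 3+13=16 → Q
I(8): 8+13=21 → V
W(22): 22+13=35≡9 → J
Y(24): 24+13=37≡11 → L
F(5): 5+13=18 → S
M(12): 12+13=25 → Z
W(22): 22+13=35≡9 → J
M(12): 12+13=25 → Z
Z(25): 25+13=38≡12 → M
C(2): 2+13=15 → P
T(19): 19+13=32≡6 → G

MQVJLSZJZMPG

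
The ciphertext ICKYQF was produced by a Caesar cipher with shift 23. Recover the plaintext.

LFNBTI

I(8): 8−23=-15≡11 → L
C(2): 2−23=-21≡5 → F
K(10): 10−23=-13≡13 → N
Y(24): 24−23=1 → B
Q(16): 16−23=-7≡19 → T
F(5): 5−23=-18≡8 → I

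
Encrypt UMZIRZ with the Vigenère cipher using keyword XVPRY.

Repeat the key across the message: XVPRYX
U(20)+X(23): 43≡17 → R
M(12)+V(21): 33≡7 → H
Z(25)+P(15): 40≡14 → O
I(8)+R(17): 25 → Z
R(17)+Y(24): 41≡15 → P
Z(25)+X(23): 48≡22 → W

RHOZPW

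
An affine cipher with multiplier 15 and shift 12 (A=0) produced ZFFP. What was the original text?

NDDV

The inverse of 15 mod 26 is 7, since 15·7=105≡1. Apply D(y)=7·(y−12) mod 26:
Z(25): 7·(25−12)=91≡13 → N
F(5): 7·(5−12)=-49≡3 → D
F(5): 7·(5−12)=-49≡3 → D
P(15): 7·(15−12)=21 → V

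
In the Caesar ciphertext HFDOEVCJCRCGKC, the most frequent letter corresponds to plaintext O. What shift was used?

The most frequent ciphertext letter is C (appears 4 times).
C is position 2; O is position 14.
Shift = -12≡14.

14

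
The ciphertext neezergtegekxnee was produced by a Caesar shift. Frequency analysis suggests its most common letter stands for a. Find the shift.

4

The most frequent ciphertext letter is e (appears 7 times).
e is position 4; a is position 0.
Shift = 4.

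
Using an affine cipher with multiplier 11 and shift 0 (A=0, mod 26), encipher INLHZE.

I(8): 11·8+0=88≡10 → K
N(13): 11·13+0=143≡13 → N
L(11): 11·11+0=121≡17 → R
H(7): 11·7+0=77≡25 → Z
Z(25): 11·25+0=275≡15 → P
E(4): 11·4+0=44≡18 → S

KNRZPS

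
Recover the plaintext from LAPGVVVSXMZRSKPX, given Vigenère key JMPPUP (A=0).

COARBGMGIXFCJYAI

Repeat the key across the ciphertext: JMPPUPJMPPUPJMPP
L(11)−J(9): 2 → C
A(0)−M(12): -12≡14 → O
P(15)−P(15): 0 → A
G(6)−P(15): -9≡17 → R
V(21)−U(20): 1 → B
V(21)−P(15): 6 → G
V(21)−J(9): 12 → M
S(18)−M(12): 6 → G
X(23)−P(15): 8 → I
M(12)−P(15): -3≡23 → X
Z(25)−U(20): 5 → F
R(17)−P(15): 2 → C
S(18)−J(9): 9 → J
K(10)−M(12): -2≡24 → Y
P(15)−P(15): 0 → A
X(23)−P(15): 8 → I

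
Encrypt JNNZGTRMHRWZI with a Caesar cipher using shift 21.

EIIUBOMHCMRUD

J(9): 9+21=30≡4 → E
N(13): 13+21=34≡8 → I
N(13): 13+21=34≡8 → I
Z(25): 25+21=46≡20 → U
G(6): 6+21=27≡1 → B
T(19): 19+21=40≡14 → O
R(17): 17+21=38≡12 → M
M(12): 12+21=33≡7 → H
H(7): 7+21=28≡2 → C
R(17): 17+21=38≡12 → M
W(22): 22+21=43≡17 → R
Z(25): 25+21=46≡20 → U
I(8): 8+21=29≡3 → D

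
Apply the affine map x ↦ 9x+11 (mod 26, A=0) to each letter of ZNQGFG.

CYZNEN

Z(25): 9·25+11=236≡2 → C
N(13): 9·13+11=128≡24 → Y
Q(16): 9·16+11=155≡25 → Z
G(6): 9·6+11=65≡13 → N
F(5): 9·5+11=56≡4 → E
G(6): 9·6+11=65≡13 → N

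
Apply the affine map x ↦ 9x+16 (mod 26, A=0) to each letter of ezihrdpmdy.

e(4): 9·4+16=52≡0 → a
z(25): 9·25+16=241≡7 → h
i(8): 9·8+16=88≡10 → k
h(7): 9·7+16=79≡1 → b
r(17): 9·17+16=169≡13 → n
d(3): 9·3+16=43≡17 → r
p(15): 9·15+16=151≡21 → v
m(12): 9·12+16=124≡20 → u
d(3): 9·3+16=43≡17 → r
y(24): 9·24+16=232≡24 → y

ahkbnrvury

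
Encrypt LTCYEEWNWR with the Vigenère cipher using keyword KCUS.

Repeat the key across the message: KCUSKCUSKC
L(11)+K(10): 21 → V
T(19)+C(2): 21 → V
C(2)+U(20): 22 → W
Y(24)+S(18): 42≡16 → Q
E(4)+K(10): 14 → O
E(4)+C(2): 6 → G
W(22)+U(20): 42≡16 → Q
N(13)+S(18): 31≡5 → F
W(22)+K(10): 32≡6 → G
R(17)+C(2): 19 → T

VVWQOGQFGT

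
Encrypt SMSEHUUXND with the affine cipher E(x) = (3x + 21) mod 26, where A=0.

XFXHQDDMIE

S(18): 3·18+21=75≡23 → X
M(12): 3·12+21=57≡5 → F
S(18): 3·18+21=75≡23 → X
E(4): 3·4+21=33≡7 → H
H(7): 3·7+21=42≡16 → Q
U(20): 3·20+21=81≡3 → D
U(20): 3·20+21=81≡3 → D
X(23): 3·23+21=90≡12 → M
N(13): 3·13+21=60≡8 → I
D(3): 3·3+21=30≡4 → E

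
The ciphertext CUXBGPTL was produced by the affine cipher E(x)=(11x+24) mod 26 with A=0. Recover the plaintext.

The inverse of 11 mod 26 is 19, since 11·19=209≡1. Apply D(y)=19·(y−24) mod 26:
C(2): 19·(2−24)=-418≡24 → Y
U(20): 19·(20−24)=-76≡2 → C
X(23): 19·(23−24)=-19≡7 → H
B(1): 19·(1−24)=-437≡5 → F
G(6): 19·(6−24)=-342≡22 → W
P(15): 19·(15−24)=-171≡11 → L
T(19): 19·(19−24)=-95≡9 → J
L(11): 19·(11−24)=-247≡13 → N

YCHFWLJN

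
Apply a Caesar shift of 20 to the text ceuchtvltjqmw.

wyowbnpfndkgq

c(2): 2+20=22 → w
e(4): 4+20=24 → y
u(20): 20+20=40≡14 → o
c(2): 2+20=22 → w
h(7): 7+20=27≡1 → b
t(19): 19+20=39≡13 → n
v(21): 21+20=41≡15 → p
l(11): 11+20=31≡5 → f
t(19): 19+20=39≡13 → n
j(9): 9+20=29≡3 → d
q(16): 16+20=36≡10 → k
m(12): 12+20=32≡6 → g
w(22): 22+20=42≡16 → q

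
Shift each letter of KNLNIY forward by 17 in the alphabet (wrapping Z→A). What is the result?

K(10): 10+17=27≡1 → B
N(13): 13+17=30≡4 → E
L(11): 11+17=28≡2 → C
N(13): 13+17=30≡4 → E
I(8): 8+17=25 → Z
Y(24): 24+17=41≡15 → P

BECEZP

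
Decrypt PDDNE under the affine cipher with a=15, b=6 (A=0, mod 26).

LFFXM

The inverse of 15 mod 26 is 7, since 15·7=105≡1. Apply D(y)=7·(y−6) mod 26:
P(15): 7·(15−6)=63≡11 → L
D(3): 7·(3−6)=-21≡5 → F
D(3): 7·(3−6)=-21≡5 → F
N(13): 7·(13−6)=49≡23 → X
E(4): 7·(4−6)=-14≡12 → M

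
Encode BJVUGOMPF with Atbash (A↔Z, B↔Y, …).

B(1) → Y(24)
J(9) → Q(16)
V(21) → E(4)
U(20) → F(5)
G(6) → T(19)
O(14) → L(11)
M(12) → N(13)
P(15) → K(10)
F(5) → U(20)

YQEFTLNKU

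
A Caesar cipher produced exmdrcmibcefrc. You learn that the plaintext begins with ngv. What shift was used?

17

From the crib: e(4)−n(13)=-9≡17, so the shift is 17.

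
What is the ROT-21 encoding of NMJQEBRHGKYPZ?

IHELZWMCBFTKU

N(13): 13+21=34≡8 → I
M(12): 12+21=33≡7 → H
J(9): 9+21=30≡4 → E
Q(16): 16+21=37≡11 → L
E(4): 4+21=25 → Z
B(1): 1+21=22 → W
R(17): 17+21=38≡12 → M
H(7): 7+21=28≡2 → C
G(6): 6+21=27≡1 → B
K(10): 10+21=31≡5 → F
Y(24): 24+21=45≡19 → T
P(15): 15+21=36≡10 → K
Z(25): 25+21=46≡20 → U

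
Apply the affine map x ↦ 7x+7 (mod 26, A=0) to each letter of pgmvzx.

ixnyam

p(15): 7·15+7=112≡8 → i
g(6): 7·6+7=49≡23 → x
m(12): 7·12+7=91≡13 → n
v(21): 7·21+7=154≡24 → y
z(25): 7·25+7=182≡0 → a
x(23): 7·23+7=168≡12 → m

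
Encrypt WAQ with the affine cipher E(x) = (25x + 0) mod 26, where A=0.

W(22): 25·22+0=550≡4 → E
A(0): 25·0+0=0 → A
Q(16): 25·16+0=400≡10 → K

EAK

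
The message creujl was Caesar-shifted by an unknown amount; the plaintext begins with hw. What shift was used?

21

From the crib: c(2)−h(7)=-5≡21, so the shift is 21.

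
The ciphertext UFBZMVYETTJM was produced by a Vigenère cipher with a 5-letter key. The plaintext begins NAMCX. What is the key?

Subtract each crib letter from the matching ciphertext letter (mod 26):
U(20)−N(13)=7 → H
F(5)−A(0)=5 → F
B(1)−M(12)=-11≡15 → P
Z(25)−C(2)=23 → X
M(12)−X(23)=-11≡15 → P

HFPXP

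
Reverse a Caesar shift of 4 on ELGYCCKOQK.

E(4): 4−4=0 → A
L(11): 11−4=7 → H
G(6): 6−4=2 → C
Y(24): 24−4=20 → U
C(2): 2−4=-2≡24 → Y
C(2): 2−4=-2≡24 → Y
K(10): 10−4=6 → G
O(14): 14−4=10 → K
Q(16): 16−4=12 → M
K(10): 10−4=6 → G

AHCUYYGKMG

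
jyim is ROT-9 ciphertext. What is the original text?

apzd

j(9): 9−9=0 → a
y(24): 24−9=15 → p
i(8): 8−9=-1≡25 → z
m(12): 12−9=3 → d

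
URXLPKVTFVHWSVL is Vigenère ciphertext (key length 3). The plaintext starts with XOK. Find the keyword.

XDN

Subtract each crib letter from the matching ciphertext letter (mod 26):
U(20)−X(23)=-3≡23 → X
R(17)−O(14)=3 → D
X(23)−K(10)=13 → N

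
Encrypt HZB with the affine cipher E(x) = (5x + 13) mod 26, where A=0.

WIS

H(7): 5·7+13=48≡22 → W
Z(25): 5·25+13=138≡8 → I
B(1): 5·1+13=18 → S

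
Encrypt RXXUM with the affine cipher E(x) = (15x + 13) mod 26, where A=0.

IUUBL

R(17): 15·17+13=268≡8 → I
X(23): 15·23+13=358≡20 → U
X(23): 15·23+13=358≡20 → U
U(20): 15·20+13=313≡1 → B
M(12): 15·12+13=193≡11 → L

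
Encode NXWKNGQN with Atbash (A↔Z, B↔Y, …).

MCDPMTJM

N(13) → M(12)
X(23) → C(2)
W(22) → D(3)
K(10) → P(15)
N(13) → M(12)
G(6) → T(19)
Q(16) → J(9)
N(13) → M(12)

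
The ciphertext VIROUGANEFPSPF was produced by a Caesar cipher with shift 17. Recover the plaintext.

V(21): 21−17=4 → E
I(8): 8−17=-9≡17 → R
R(17): 17−17=0 → A
O(14): 14−17=-3≡23 → X
U(20): 20−17=3 → D
G(6): 6−17=-11≡15 → P
A(0): 0−17=-17≡9 → J
N(13): 13−17=-4≡22 → W
E(4): 4−17=-13≡13 → N
F(5): 5−17=-12≡14 → O
P(15): 15−17=-2≡24 → Y
S(18): 18−17=1 → B
P(15): 15−17=-2≡24 → Y
F(5): 5−17=-12≡14 → O

ERAXDPJWNOYBYO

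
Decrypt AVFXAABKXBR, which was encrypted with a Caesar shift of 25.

A(0): 0−25=-25≡1 → B
V(21): 21−25=-4≡22 → W
F(5): 5−25=-20≡6 → G
X(23): 23−25=-2≡24 → Y
A(0): 0−25=-25≡1 → B
A(0): 0−25=-25≡1 → B
B(1): 1−25=-24≡2 → C
K(10): 10−25=-15≡11 → L
X(23): 23−25=-2≡24 → Y
B(1): 1−25=-24≡2 → C
R(17): 17−25=-8≡18 → S

BWGYBBCLYCS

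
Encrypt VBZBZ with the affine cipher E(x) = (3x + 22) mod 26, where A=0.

HZTZT

V(21): 3·21+22=85≡7 → H
B(1): 3·1+22=25 → Z
Z(25): 3·25+22=97≡19 → T
B(1): 3·1+22=25 → Z
Z(25): 3·25+22=97≡19 → T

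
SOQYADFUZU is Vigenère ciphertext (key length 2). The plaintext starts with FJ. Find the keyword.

Subtract each crib letter from the matching ciphertext letter (mod 26):
S(18)−F(5)=13 → N
O(14)−J(9)=5 → F

NF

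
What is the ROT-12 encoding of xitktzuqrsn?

jufwflgcdez

x(23): 23+12=35≡9 → j
i(8): 8+12=20 → u
t(19): 19+12=31≡5 → f
k(10): 10+12=22 → w
t(19): 19+12=31≡5 → f
z(25): 25+12=37≡11 → l
u(20): 20+12=32≡6 → g
q(16): 16+12=28≡2 → c
r(17): 17+12=29≡3 → d
s(18): 18+12=30≡4 → e
n(13): 13+12=25 → z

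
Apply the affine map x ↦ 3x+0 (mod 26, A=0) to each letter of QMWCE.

Q(16): 3·16+0=48≡22 → W
M(12): 3·12+0=36≡10 → K
W(22): 3·22+0=66≡14 → O
C(2): 3·2+0=6 → G
E(4): 3·4+0=12 → M

WKOGM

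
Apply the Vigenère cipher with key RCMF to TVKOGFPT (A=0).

KXWTXHBY

Repeat the key across the message: RCMFRCMF
T(19)+R(17): 36≡10 → K
V(21)+C(2): 23 → X
K(10)+M(12): 22 → W
O(14)+F(5): 19 → T
G(6)+R(17): 23 → X
F(5)+C(2): 7 → H
P(15)+M(12): 27≡1 → B
T(19)+F(5): 24 → Y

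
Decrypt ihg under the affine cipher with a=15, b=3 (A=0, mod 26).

The inverse of 15 mod 26 is 7, since 15·7=105≡1. Apply D(y)=7·(y−3) mod 26:
i(8): 7·(8−3)=35≡9 → j
h(7): 7·(7−3)=28≡2 → c
g(6): 7·(6−3)=21 → v

jcv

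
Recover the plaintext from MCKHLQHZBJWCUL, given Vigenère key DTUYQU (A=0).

Repeat the key across the ciphertext: DTUYQUDTUYQUDT
M(12)−D(3): 9 → J
C(2)−T(19): -17≡9 → J
K(10)−U(20): -10≡16 → Q
H(7)−Y(24): -17≡9 → J
L(11)−Q(16): -5≡21 → V
Q(16)−U(20): -4≡22 → W
H(7)−D(3): 4 → E
Z(25)−T(19): 6 → G
B(1)−U(20): -19≡7 → H
J(9)−Y(24): -15≡11 → L
W(22)−Q(16): 6 → G
C(2)−U(20): -18≡8 → I
U(20)−D(3): 17 → R
L(11)−T(19): -8≡18 → S

JJQJVWEGHLGIRS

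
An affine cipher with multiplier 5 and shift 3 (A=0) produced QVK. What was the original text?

The inverse of 5 mod 26 is 21, since 5·21=105≡1. Apply D(y)=21·(y−3) mod 26:
Q(16): 21·(16−3)=273≡13 → N
V(21): 21·(21−3)=378≡14 → O
K(10): 21·(10−3)=147≡17 → R

NOR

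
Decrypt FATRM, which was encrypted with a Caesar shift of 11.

F(5): 5−11=-6≡20 → U
A(0): 0−11=-11≡15 → P
T(19): 19−11=8 → I
R(17): 17−11=6 → G
M(12): 12−11=1 → B

UPIGB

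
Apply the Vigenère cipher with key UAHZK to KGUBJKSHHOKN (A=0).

EGBATESOGYEN

Repeat the key across the message: UAHZKUAHZKUA
K(10)+U(20): 30≡4 → E
G(6)+A(0): 6 → G
U(20)+H(7): 27≡1 → B
B(1)+Z(25): 26≡0 → A
J(9)+K(10): 19 → T
K(10)+U(20): 30≡4 → E
S(18)+A(0): 18 → S
H(7)+H(7): 14 → O
H(7)+Z(25): 32≡6 → G
O(14)+K(10): 24 → Y
K(10)+U(20): 30≡4 → E
N(13)+A(0): 13 → N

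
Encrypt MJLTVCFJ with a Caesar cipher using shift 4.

QNPXZGJN

M(12): 12+4=16 → Q
J(9): 9+4=13 → N
L(11): 11+4=15 → P
T(19): 19+4=23 → X
V(21): 21+4=25 → Z
C(2): 2+4=6 → G
F(5): 5+4=9 → J
J(9): 9+4=13 → N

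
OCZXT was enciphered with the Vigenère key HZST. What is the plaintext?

Repeat the key across the ciphertext: HZSTH
O(14)−H(7): 7 → H
C(2)−Z(25): -23≡3 → D
Z(25)−S(18): 7 → H
X(23)−T(19): 4 → E
T(19)−H(7): 12 → M

HDHEM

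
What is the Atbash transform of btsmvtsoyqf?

b(1) → y(24)
t(19) → g(6)
s(18) → h(7)
m(12) → n(13)
v(21) → e(4)
t(19) → g(6)
s(18) → h(7)
o(14) → l(11)
y(24) → b(1)
q(16) → j(9)
f(5) → u(20)

yghneghlbju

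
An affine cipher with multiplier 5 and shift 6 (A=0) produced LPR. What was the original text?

The inverse of 5 mod 26 is 21, since 5·21=105≡1. Apply D(y)=21·(y−6) mod 26:
L(11): 21·(11−6)=105≡1 → B
P(15): 21·(15−6)=189≡7 → H
R(17): 21·(17−6)=231≡23 → X

BHX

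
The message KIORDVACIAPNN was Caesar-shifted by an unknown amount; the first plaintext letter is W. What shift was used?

14

From the crib: K(10)−W(22)=-12≡14, so the shift is 14.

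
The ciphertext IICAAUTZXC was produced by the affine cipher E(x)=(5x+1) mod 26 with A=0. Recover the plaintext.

The inverse of 5 mod 26 is 21, since 5·21=105≡1. Apply D(y)=21·(y−1) mod 26:
I(8): 21·(8−1)=147≡17 → R
I(8): 21·(8−1)=147≡17 → R
C(2): 21·(2−1)=21 → V
A(0): 21·(0−1)=-21≡5 → F
A(0): 21·(0−1)=-21≡5 → F
U(20): 21·(20−1)=399≡9 → J
T(19): 21·(19−1)=378≡14 → O
Z(25): 21·(25−1)=504≡10 → K
X(23): 21·(23−1)=462≡20 → U
C(2): 21·(2−1)=21 → V

RRVFFJOKUV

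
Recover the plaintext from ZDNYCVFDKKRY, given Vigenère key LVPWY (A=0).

Repeat the key across the ciphertext: LVPWYLVPWYLV
Z(25)−L(11): 14 → O
D(3)−V(21): -18≡8 → I
N(13)−P(15): -2≡24 → Y
Y(24)−W(22): 2 → C
C(2)−Y(24): -22≡4 → E
V(21)−L(11): 10 → K
F(5)−V(21): -16≡10 → K
D(3)−P(15): -12≡14 → O
K(10)−W(22): -12≡14 → O
K(10)−Y(24): -14≡12 → M
R(17)−L(11): 6 → G
Y(24)−V(21): 3 → D

OIYCEKKOOMGD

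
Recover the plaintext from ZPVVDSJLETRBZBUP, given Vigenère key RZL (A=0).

IQKEEHSMTCSQICJY

Repeat the key across the ciphertext: RZLRZLRZLRZLRZLR
Z(25)−R(17): 8 → I
P(15)−Z(25): -10≡16 → Q
V(21)−L(11): 10 → K
V(21)−R(17): 4 → E
D(3)−Z(25): -22≡4 → E
S(18)−L(11): 7 → H
J(9)−R(17): -8≡18 → S
L(11)−Z(25): -14≡12 → M
E(4)−L(11): -7≡19 → T
T(19)−R(17): 2 → C
R(17)−Z(25): -8≡18 → S
B(1)−L(11): -10≡16 → Q
Z(25)−R(17): 8 → I
B(1)−Z(25): -24≡2 → C
U(20)−L(11): 9 → J
P(15)−R(17): -2≡24 → Y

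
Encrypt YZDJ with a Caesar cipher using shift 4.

CDHN

Y(24): 24+4=28≡2 → C
Z(25): 25+4=29≡3 → D
D(3): 3+4=7 → H
J(9): 9+4=13 → N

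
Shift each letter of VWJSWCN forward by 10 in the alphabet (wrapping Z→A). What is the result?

FGTCGMX

V(21): 21+10=31≡5 → F
W(22): 22+10=32≡6 → G
J(9): 9+10=19 → T
S(18): 18+10=28≡2 → C
W(22): 22+10=32≡6 → G
C(2): 2+10=12 → M
N(13): 13+10=23 → X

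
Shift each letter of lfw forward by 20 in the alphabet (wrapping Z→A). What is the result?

l(11): 11+20=31≡5 → f
f(5): 5+20=25 → z
w(22): 22+20=42≡16 → q

fzq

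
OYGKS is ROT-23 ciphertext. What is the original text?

RBJNV

O(14): 14−23=-9≡17 → R
Y(24): 24−23=1 → B
G(6): 6−23=-17≡9 → J
K(10): 10−23=-13≡13 → N
S(18): 18−23=-5≡21 → V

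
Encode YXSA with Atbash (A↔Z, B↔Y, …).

Y(24) → B(1)
X(23) → C(2)
S(18) → H(7)
A(0) → Z(25)

BCHZ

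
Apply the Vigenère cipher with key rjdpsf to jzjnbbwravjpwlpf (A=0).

aimctgnadkbunusu

Repeat the key across the message: rjdpsfrjdpsfrjdp
j(9)+r(17): 26≡0 → a
z(25)+j(9): 34≡8 → i
j(9)+d(3): 12 → m
n(13)+p(15): 28≡2 → c
b(1)+s(18): 19 → t
b(1)+f(5): 6 → g
w(22)+r(17): 39≡13 → n
r(17)+j(9): 26≡0 → a
a(0)+d(3): 3 → d
v(21)+p(15): 36≡10 → k
j(9)+s(18): 27≡1 → b
p(15)+f(5): 20 → u
w(22)+r(17): 39≡13 → n
l(11)+j(9): 20 → u
p(15)+d(3): 18 → s
f(5)+p(15): 20 → u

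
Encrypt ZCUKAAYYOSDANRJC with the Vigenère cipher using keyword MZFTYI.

Repeat the key across the message: MZFTYIMZFTYIMZFT
Z(25)+M(12): 37≡11 → L
C(2)+Z(25): 27≡1 → B
U(20)+F(5): 25 → Z
K(10)+T(19): 29≡3 → D
A(0)+Y(24): 24 → Y
A(0)+I(8): 8 → I
Y(24)+M(12): 36≡10 → K
Y(24)+Z(25): 49≡23 → X
O(14)+F(5): 19 → T
S(18)+T(19): 37≡11 → L
D(3)+Y(24): 27≡1 → B
A(0)+I(8): 8 → I
N(13)+M(12): 25 → Z
R(17)+Z(25): 42≡16 → Q
J(9)+F(5): 14 → O
C(2)+T(19): 21 → V

LBZDYIKXTLBIZQOV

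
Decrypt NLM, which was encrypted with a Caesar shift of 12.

BZA

N(13): 13−12=1 → B
L(11): 11−12=-1≡25 → Z
M(12): 12−12=0 → A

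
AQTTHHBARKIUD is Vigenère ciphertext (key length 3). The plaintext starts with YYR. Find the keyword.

Subtract each crib letter from the matching ciphertext letter (mod 26):
A(0)−Y(24)=-24≡2 → C
Q(16)−Y(24)=-8≡18 → S
T(19)−R(17)=2 → C

CSC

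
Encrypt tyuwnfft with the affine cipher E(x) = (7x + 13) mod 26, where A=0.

qzxlawwq

t(19): 7·19+13=146≡16 → q
y(24): 7·24+13=181≡25 → z
u(20): 7·20+13=153≡23 → x
w(22): 7·22+13=167≡11 → l
n(13): 7·13+13=104≡0 → a
f(5): 7·5+13=48≡22 → w
f(5): 7·5+13=48≡22 → w
t(19): 7·19+13=146≡16 → q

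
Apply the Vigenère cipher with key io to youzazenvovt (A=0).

Repeat the key across the message: ioioioioioio
y(24)+i(8): 32≡6 → g
o(14)+o(14): 28≡2 → c
u(20)+i(8): 28≡2 → c
z(25)+o(14): 39≡13 → n
a(0)+i(8): 8 → i
z(25)+o(14): 39≡13 → n
e(4)+i(8): 12 → m
n(13)+o(14): 27≡1 → b
v(21)+i(8): 29≡3 → d
o(14)+o(14): 28≡2 → c
v(21)+i(8): 29≡3 → d
t(19)+o(14): 33≡7 → h

gccninmbdcdh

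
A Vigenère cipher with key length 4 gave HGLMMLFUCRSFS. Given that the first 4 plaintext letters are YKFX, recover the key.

JWGP

Subtract each crib letter from the matching ciphertext letter (mod 26):
H(7)−Y(24)=-17≡9 → J
G(6)−K(10)=-4≡22 → W
L(11)−F(5)=6 → G
M(12)−X(23)=-11≡15 → P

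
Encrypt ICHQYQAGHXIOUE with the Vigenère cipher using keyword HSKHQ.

Repeat the key across the message: HSKHQHSKHQHSKH
I(8)+H(7): 15 → P
C(2)+S(18): 20 → U
H(7)+K(10): 17 → R
Q(16)+H(7): 23 → X
Y(24)+Q(16): 40≡14 → O
Q(16)+H(7): 23 → X
A(0)+S(18): 18 → S
G(6)+K(10): 16 → Q
H(7)+H(7): 14 → O
X(23)+Q(16): 39≡13 → N
I(8)+H(7): 15 → P
O(14)+S(18): 32≡6 → G
U(20)+K(10): 30≡4 → E
E(4)+H(7): 11 → L

PURXOXSQONPGEL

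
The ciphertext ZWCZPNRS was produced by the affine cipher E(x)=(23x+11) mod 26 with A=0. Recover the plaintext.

EFDEQIYP

The inverse of 23 mod 26 is 17, since 23·17=391≡1. Apply D(y)=17·(y−11) mod 26:
Z(25): 17·(25−11)=238≡4 → E
W(22): 17·(22−11)=187≡5 → F
C(2): 17·(2−11)=-153≡3 → D
Z(25): 17·(25−11)=238≡4 → E
P(15): 17·(15−11)=68≡16 → Q
N(13): 17·(13−11)=34≡8 → I
R(17): 17·(17−11)=102≡24 → Y
S(18): 17·(18−11)=119≡15 → P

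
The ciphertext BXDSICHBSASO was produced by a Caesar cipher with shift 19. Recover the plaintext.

B(1): 1−19=-18≡8 → I
X(23): 23−19=4 → E
D(3): 3−19=-16≡10 → K
S(18): 18−19=-1≡25 → Z
I(8): 8−19=-11≡15 → P
C(2): 2−19=-17≡9 → J
H(7): 7−19=-12≡14 → O
B(1): 1−19=-18≡8 → I
S(18): 18−19=-1≡25 → Z
A(0): 0−19=-19≡7 → H
S(18): 18−19=-1≡25 → Z
O(14): 14−19=-5≡21 → V

IEKZPJOIZHZV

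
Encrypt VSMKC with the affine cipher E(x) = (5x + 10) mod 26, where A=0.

LWSIU

V(21): 5·21+10=115≡11 → L
S(18): 5·18+10=100≡22 → W
M(12): 5·12+10=70≡18 → S
K(10): 5·10+10=60≡8 → I
C(2): 5·2+10=20 → U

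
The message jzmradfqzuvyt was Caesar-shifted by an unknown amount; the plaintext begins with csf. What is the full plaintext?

From the crib: j(9)−c(2)=7, so the shift is 7.
Subtract 7 from each ciphertext letter:
j(9): 9−7=2 → c
z(25): 25−7=18 → s
m(12): 12−7=5 → f
r(17): 17−7=10 → k
a(0): 0−7=-7≡19 → t
d(3): 3−7=-4≡22 → w
f(5): 5−7=-2≡24 → y
q(16): 16−7=9 → j
z(25): 25−7=18 → s
u(20): 20−7=13 → n
v(21): 21−7=14 → o
y(24): 24−7=17 → r
t(19): 19−7=12 → m

csfktwyjsnorm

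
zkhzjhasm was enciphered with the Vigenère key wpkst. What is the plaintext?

dvxhqlliu

Repeat the key across the ciphertext: wpkstwpks
z(25)−w(22): 3 → d
k(10)−p(15): -5≡21 → v
h(7)−k(10): -3≡23 → x
z(25)−s(18): 7 → h
j(9)−t(19): -10≡16 → q
h(7)−w(22): -15≡11 → l
a(0)−p(15): -15≡11 → l
s(18)−k(10): 8 → i
m(12)−s(18): -6≡20 → u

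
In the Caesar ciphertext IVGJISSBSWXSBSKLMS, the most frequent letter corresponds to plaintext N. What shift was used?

The most frequent ciphertext letter is S (appears 6 times).
S is position 18; N is position 13.
Shift = 5.

5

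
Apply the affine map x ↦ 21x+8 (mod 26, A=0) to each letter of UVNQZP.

U(20): 21·20+8=428≡12 → M
V(21): 21·21+8=449≡7 → H
N(13): 21·13+8=281≡21 → V
Q(16): 21·16+8=344≡6 → G
Z(25): 21·25+8=533≡13 → N
P(15): 21·15+8=323≡11 → L

MHVGNL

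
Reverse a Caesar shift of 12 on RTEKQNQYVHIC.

FHSYEBEMJVWQ

R(17): 17−12=5 → F
T(19): 19−12=7 → H
E(4): 4−12=-8≡18 → S
K(10): 10−12=-2≡24 → Y
Q(16): 16−12=4 → E
N(13): 13−12=1 → B
Q(16): 16−12=4 → E
Y(24): 24−12=12 → M
V(21): 21−12=9 → J
H(7): 7−12=-5≡21 → V
I(8): 8−12=-4≡22 → W
C(2): 2−12=-10≡16 → Q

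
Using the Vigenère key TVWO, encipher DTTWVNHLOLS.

WOPKOIDZHGO

Repeat the key across the message: TVWOTVWOTVW
D(3)+T(19): 22 → W
T(19)+V(21): 40≡14 → O
T(19)+W(22): 41≡15 → P
W(22)+O(14): 36≡10 → K
V(21)+T(19): 40≡14 → O
N(13)+V(21): 34≡8 → I
H(7)+W(22): 29≡3 → D
L(11)+O(14): 25 → Z
O(14)+T(19): 33≡7 → H
L(11)+V(21): 32≡6 → G
S(18)+W(22): 40≡14 → O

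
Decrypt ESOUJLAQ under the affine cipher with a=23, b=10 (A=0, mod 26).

CGQOJRMY

The inverse of 23 mod 26 is 17, since 23·17=391≡1. Apply D(y)=17·(y−10) mod 26:
E(4): 17·(4−10)=-102≡2 → C
S(18): 17·(18−10)=136≡6 → G
O(14): 17·(14−10)=68≡16 → Q
U(20): 17·(20−10)=170≡14 → O
J(9): 17·(9−10)=-17≡9 → J
L(11): 17·(11−10)=17 → R
A(0): 17·(0−10)=-170≡12 → M
Q(16): 17·(16−10)=102≡24 → Y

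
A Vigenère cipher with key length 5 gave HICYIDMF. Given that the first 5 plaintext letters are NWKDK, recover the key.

Subtract each crib letter from the matching ciphertext letter (mod 26):
H(7)−N(13)=-6≡20 → U
I(8)−W(22)=-14≡12 → M
C(2)−K(10)=-8≡18 → S
Y(24)−D(3)=21 → V
I(8)−K(10)=-2≡24 → Y

UMSVY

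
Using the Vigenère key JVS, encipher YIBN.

Repeat the key across the message: JVSJ
Y(24)+J(9): 33≡7 → H
I(8)+V(21): 29≡3 → D
B(1)+S(18): 19 → T
N(13)+J(9): 22 → W

HDTW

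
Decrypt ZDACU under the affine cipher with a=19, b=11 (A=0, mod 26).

YQJFV

The inverse of 19 mod 26 is 11, since 19·11=209≡1. Apply D(y)=11·(y−11) mod 26:
Z(25): 11·(25−11)=154≡24 → Y
D(3): 11·(3−11)=-88≡16 → Q
A(0): 11·(0−11)=-121≡9 → J
C(2): 11·(2−11)=-99≡5 → F
U(20): 11·(20−11)=99≡21 → V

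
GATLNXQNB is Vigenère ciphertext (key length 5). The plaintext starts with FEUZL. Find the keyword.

BWZMC

Subtract each crib letter from the matching ciphertext letter (mod 26):
G(6)−F(5)=1 → B
A(0)−E(4)=-4≡22 → W
T(19)−U(20)=-1≡25 → Z
L(11)−Z(25)=-14≡12 → M
N(13)−L(11)=2 → C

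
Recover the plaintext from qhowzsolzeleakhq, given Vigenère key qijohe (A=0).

azfisoydqqeakcyc

Repeat the key across the ciphertext: qijoheqijoheqijo
q(16)−q(16): 0 → a
h(7)−i(8): -1≡25 → z
o(14)−j(9): 5 → f
w(22)−o(14): 8 → i
z(25)−h(7): 18 → s
s(18)−e(4): 14 → o
o(14)−q(16): -2≡24 → y
l(11)−i(8): 3 → d
z(25)−j(9): 16 → q
e(4)−o(14): -10≡16 → q
l(11)−h(7): 4 → e
e(4)−e(4): 0 → a
a(0)−q(16): -16≡10 → k
k(10)−i(8): 2 → c
h(7)−j(9): -2≡24 → y
q(16)−o(14): 2 → c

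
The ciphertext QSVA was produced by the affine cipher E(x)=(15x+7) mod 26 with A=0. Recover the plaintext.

LZUD

The inverse of 15 mod 26 is 7, since 15·7=105≡1. Apply D(y)=7·(y−7) mod 26:
Q(16): 7·(16−7)=63≡11 → L
S(18): 7·(18−7)=77≡25 → Z
V(21): 7·(21−7)=98≡20 → U
A(0): 7·(0−7)=-49≡3 → D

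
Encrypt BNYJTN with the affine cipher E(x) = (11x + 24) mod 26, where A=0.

B(1): 11·1+24=35≡9 → J
N(13): 11·13+24=167≡11 → L
Y(24): 11·24+24=288≡2 → C
J(9): 11·9+24=123≡19 → T
T(19): 11·19+24=233≡25 → Z
N(13): 11·13+24=167≡11 → L

JLCTZL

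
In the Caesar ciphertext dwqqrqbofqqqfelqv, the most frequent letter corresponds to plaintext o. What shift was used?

2

The most frequent ciphertext letter is q (appears 7 times).
q is position 16; o is position 14.
Shift = 2.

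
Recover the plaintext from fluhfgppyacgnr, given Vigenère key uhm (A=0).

leinyuvimgvutk

Repeat the key across the ciphertext: uhmuhmuhmuhmuh
f(5)−u(20): -15≡11 → l
l(11)−h(7): 4 → e
u(20)−m(12): 8 → i
h(7)−u(20): -13≡13 → n
f(5)−h(7): -2≡24 → y
g(6)−m(12): -6≡20 → u
p(15)−u(20): -5≡21 → v
p(15)−h(7): 8 → i
y(24)−m(12): 12 → m
a(0)−u(20): -20≡6 → g
c(2)−h(7): -5≡21 → v
g(6)−m(12): -6≡20 → u
n(13)−u(20): -7≡19 → t
r(17)−h(7): 10 → k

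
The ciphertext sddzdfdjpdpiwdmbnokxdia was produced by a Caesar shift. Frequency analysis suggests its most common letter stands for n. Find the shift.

16

The most frequent ciphertext letter is d (appears 7 times).
d is position 3; n is position 13.
Shift = -10≡16.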